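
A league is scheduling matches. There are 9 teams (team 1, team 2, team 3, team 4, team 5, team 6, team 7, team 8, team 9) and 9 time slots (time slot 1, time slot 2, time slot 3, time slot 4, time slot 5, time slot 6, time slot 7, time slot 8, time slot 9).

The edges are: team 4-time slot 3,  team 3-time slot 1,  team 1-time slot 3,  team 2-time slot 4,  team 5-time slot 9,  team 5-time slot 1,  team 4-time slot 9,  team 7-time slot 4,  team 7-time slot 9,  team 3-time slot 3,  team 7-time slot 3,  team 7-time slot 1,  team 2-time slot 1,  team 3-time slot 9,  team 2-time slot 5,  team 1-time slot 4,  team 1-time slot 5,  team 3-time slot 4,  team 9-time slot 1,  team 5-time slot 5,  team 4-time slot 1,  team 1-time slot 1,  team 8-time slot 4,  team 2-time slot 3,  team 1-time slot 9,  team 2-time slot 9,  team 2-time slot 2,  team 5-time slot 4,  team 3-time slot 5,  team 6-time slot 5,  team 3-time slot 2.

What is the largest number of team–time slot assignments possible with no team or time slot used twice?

A valid assignment of size 6: team 1–time slot 1, team 2–time slot 2, team 3–time slot 4, team 4–time slot 3, team 5–time slot 9, team 6–time slot 5.
The set {team 1, team 2, team 3, team 4, team 5, team 6, team 7, team 8, team 9} has only 6 neighbours ({time slot 1, time slot 2, time slot 3, time slot 4, time slot 5, time slot 9}), so by Hall's theorem at most 6 of the 9 teams can be matched.

6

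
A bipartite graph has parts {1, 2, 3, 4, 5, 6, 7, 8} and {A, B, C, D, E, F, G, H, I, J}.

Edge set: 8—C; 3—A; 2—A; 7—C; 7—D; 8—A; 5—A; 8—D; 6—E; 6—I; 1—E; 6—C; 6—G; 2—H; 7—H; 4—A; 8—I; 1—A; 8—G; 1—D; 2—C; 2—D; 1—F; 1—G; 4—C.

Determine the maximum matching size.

7

For example, pair 1-E, 2-H, 3-A, 4-C, 6-I, 7-D, 8-G.
The set {3, 5} has only 1 neighbour ({A}), so by Hall's theorem at most 7 of the 8 left vertices can be matched.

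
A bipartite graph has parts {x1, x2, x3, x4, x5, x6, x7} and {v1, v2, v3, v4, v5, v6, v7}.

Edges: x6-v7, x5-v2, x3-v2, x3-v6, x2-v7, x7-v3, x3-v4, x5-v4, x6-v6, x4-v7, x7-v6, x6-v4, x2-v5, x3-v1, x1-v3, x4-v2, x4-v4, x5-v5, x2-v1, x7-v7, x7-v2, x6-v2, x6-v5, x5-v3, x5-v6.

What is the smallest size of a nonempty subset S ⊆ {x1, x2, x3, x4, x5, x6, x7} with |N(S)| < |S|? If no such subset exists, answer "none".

A matching saturating every left vertex exists, for instance x1→v3, x2→v5, x3→v1, x4→v7, x5→v4, x6→v6, x7→v2.
By Hall's marriage theorem, this means |N(S)| ≥ |S| for every subset S, so no violating subset exists.

none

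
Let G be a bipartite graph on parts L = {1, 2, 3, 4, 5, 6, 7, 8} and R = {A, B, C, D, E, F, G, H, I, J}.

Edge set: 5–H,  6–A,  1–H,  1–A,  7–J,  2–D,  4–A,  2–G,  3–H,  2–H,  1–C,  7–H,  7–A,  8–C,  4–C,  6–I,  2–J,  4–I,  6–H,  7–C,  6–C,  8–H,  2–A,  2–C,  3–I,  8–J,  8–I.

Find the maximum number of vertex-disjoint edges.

For example, pair 1→A, 2→G, 3→I, 4→C, 5→H, 7→J.
The set {1, 3, 4, 5, 6, 7, 8} has only 5 neighbours ({A, C, H, I, J}), so by Hall's theorem at most 6 of the 8 left vertices can be matched.

6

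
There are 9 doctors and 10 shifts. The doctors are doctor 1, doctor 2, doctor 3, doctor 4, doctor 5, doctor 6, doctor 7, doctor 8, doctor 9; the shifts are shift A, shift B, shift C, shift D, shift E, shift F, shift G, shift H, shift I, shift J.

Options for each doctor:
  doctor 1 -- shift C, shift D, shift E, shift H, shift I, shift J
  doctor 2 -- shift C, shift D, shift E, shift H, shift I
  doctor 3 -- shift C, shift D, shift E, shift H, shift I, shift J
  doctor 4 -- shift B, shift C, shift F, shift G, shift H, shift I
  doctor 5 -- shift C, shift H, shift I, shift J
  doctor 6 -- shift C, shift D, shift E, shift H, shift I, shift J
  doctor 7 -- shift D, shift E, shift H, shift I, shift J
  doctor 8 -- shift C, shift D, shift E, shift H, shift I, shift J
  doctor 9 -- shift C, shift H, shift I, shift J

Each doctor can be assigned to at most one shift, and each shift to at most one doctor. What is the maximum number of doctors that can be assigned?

7

A valid assignment of size 7: doctor 1→shift E, doctor 2→shift D, doctor 3→shift H, doctor 4→shift G, doctor 5→shift C, doctor 6→shift I, doctor 7→shift J.
The set {doctor 1, doctor 2, doctor 3, doctor 5, doctor 6, doctor 7, doctor 8, doctor 9} has only 6 neighbours ({shift C, shift D, shift E, shift H, shift I, shift J}), so by Hall's theorem at most 7 of the 9 doctors can be matched.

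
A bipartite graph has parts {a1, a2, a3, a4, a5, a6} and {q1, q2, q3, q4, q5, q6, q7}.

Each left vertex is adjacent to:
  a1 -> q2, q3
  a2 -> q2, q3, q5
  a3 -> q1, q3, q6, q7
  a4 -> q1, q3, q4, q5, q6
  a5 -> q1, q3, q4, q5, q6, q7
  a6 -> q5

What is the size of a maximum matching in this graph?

For example, pair a1→q3, a2→q2, a3→q7, a4→q4, a5→q6, a6→q5.
This saturates every left vertex, so 6 is the maximum.

6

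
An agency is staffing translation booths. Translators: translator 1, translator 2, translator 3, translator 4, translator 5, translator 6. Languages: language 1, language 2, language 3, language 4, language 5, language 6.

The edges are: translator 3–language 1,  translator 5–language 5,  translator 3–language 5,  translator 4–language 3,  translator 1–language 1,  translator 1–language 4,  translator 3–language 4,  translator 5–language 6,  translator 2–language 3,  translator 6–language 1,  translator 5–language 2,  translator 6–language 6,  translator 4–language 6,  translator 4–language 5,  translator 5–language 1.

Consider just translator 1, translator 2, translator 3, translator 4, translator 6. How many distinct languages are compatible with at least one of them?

5

The union of neighbours of {translator 1, translator 2, translator 3, translator 4, translator 6} is {language 1, language 3, language 4, language 5, language 6}, which has 5 elements.
Since |N(S)| = 5 ≥ |S| = 5, Hall's condition holds for this subset.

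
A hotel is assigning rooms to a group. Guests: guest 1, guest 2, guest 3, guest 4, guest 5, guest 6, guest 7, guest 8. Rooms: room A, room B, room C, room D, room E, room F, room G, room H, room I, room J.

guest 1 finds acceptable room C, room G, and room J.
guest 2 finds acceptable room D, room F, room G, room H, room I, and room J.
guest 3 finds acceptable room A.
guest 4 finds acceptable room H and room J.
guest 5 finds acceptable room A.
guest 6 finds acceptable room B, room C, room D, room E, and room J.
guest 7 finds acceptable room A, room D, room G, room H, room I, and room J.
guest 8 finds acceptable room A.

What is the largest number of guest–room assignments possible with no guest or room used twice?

6

A valid assignment of size 6: guest 1-room G, guest 2-room J, guest 3-room A, guest 4-room H, guest 6-room D, guest 7-room I.
The set {guest 3, guest 5, guest 8} has only 1 neighbour ({room A}), so by Hall's theorem at most 6 of the 8 guests can be matched.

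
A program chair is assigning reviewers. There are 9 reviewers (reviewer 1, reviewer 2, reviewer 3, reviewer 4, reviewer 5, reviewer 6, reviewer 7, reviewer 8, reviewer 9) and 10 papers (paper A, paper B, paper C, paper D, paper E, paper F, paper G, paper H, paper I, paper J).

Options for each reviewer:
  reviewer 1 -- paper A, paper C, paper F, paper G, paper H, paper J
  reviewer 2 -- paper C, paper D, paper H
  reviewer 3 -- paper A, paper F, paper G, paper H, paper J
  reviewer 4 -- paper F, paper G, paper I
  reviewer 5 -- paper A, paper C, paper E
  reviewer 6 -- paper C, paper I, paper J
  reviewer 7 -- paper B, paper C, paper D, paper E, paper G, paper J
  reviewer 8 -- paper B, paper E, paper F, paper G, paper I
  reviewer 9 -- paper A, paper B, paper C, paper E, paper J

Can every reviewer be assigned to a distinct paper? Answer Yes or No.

Yes

A valid assignment of size 9: reviewer 1-paper C, reviewer 2-paper D, reviewer 3-paper J, reviewer 4-paper F, reviewer 5-paper A, reviewer 6-paper I, reviewer 7-paper G, reviewer 8-paper E, reviewer 9-paper B.
All 9 reviewers are covered.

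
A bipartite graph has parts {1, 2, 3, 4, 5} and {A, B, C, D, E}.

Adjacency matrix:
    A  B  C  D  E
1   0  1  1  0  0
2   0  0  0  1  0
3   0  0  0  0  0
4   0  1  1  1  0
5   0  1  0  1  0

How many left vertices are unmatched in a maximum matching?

2

A valid assignment of size 3: 1→C, 2→D, 4→B.
The set {1, 2, 3, 4, 5} has only 3 neighbours ({B, C, D}), so by Hall's theorem at most 3 of the 5 left vertices can be matched.
That matches 3 of the 5, leaving 2 unmatched; no matching can do better.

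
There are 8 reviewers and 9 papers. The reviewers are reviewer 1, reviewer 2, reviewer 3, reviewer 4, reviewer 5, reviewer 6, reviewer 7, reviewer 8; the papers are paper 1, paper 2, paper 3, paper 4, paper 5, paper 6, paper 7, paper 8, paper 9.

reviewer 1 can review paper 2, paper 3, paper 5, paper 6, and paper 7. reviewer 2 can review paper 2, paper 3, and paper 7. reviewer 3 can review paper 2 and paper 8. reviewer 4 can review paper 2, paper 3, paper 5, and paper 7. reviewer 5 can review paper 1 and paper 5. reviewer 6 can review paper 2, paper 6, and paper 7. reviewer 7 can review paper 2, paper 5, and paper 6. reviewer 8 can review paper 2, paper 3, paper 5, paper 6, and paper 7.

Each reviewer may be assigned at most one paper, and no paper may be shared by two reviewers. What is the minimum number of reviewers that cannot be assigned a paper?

1

One maximum matching: reviewer 1→paper 2, reviewer 2→paper 3, reviewer 3→paper 8, reviewer 4→paper 5, reviewer 5→paper 1, reviewer 6→paper 7, reviewer 7→paper 6.
The set {reviewer 1, reviewer 2, reviewer 4, reviewer 6, reviewer 7, reviewer 8} has only 5 neighbours ({paper 2, paper 3, paper 5, paper 6, paper 7}), so by Hall's theorem at most 7 of the 8 reviewers can be matched.
That matches 7 of the 8, leaving 1 unmatched; no matching can do better.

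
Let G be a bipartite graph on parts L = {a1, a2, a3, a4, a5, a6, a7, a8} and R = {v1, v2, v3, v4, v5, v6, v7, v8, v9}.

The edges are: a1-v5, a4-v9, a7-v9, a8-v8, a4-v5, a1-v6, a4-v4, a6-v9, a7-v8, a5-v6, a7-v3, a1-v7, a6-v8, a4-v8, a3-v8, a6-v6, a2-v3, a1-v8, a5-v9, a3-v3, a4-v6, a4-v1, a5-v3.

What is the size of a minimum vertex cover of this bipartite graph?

A maximum matching has 6 edges (e.g. a1–v7, a2–v3, a3–v8, a4–v1, a5–v9, a6–v6).
By König's theorem the minimum vertex cover has the same size. One such cover is {a1, a4, v3, v6, v8, v9}.

6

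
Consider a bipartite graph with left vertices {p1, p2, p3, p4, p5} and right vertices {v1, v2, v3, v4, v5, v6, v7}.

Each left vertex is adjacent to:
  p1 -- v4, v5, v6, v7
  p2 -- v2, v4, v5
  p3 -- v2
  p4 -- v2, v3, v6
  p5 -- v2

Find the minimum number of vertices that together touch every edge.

The 4 edges p1–v7, p2–v4, p3–v2, p4–v6 form a matching, so any vertex cover needs at least 4 vertices (one per matched edge).
Conversely {p1, p2, p4, v2} meets every edge and has exactly 4 vertices, so 4 is optimal.

4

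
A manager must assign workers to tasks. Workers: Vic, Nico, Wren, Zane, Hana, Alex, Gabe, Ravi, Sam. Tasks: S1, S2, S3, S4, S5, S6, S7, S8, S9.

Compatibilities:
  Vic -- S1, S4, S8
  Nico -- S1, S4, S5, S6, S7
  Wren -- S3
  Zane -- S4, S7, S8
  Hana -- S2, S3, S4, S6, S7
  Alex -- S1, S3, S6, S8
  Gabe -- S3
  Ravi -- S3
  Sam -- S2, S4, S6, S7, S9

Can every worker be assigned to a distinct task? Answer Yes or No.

The set {Wren, Gabe, Ravi} has only 1 neighbour ({S3}), so by Hall's theorem at most 7 of the 9 workers can be matched.
Hence no matching covers every worker.

No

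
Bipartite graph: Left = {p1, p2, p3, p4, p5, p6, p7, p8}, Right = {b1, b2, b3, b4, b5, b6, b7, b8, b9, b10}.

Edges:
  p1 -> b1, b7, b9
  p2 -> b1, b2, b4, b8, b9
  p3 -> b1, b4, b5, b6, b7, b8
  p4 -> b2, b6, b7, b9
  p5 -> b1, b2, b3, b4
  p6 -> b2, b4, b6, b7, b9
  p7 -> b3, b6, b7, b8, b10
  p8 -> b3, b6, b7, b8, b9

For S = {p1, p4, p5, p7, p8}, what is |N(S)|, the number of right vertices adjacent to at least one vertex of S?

9

The union of neighbours of {p1, p4, p5, p7, p8} is {b1, b2, b3, b4, b6, b7, b8, b9, b10}, which has 9 elements.
Since |N(S)| = 9 ≥ |S| = 5, Hall's condition holds for this subset.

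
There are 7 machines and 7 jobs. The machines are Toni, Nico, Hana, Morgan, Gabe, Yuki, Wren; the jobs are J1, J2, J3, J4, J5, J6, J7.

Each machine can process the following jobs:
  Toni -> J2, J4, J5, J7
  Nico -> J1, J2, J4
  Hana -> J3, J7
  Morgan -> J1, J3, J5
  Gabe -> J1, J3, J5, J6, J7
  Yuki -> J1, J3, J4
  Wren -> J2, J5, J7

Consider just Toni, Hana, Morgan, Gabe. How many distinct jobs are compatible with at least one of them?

7

The union of neighbours of {Toni, Hana, Morgan, Gabe} is {J1, J2, J3, J4, J5, J6, J7}, which has 7 elements.
Since |N(S)| = 7 ≥ |S| = 4, Hall's condition holds for this subset.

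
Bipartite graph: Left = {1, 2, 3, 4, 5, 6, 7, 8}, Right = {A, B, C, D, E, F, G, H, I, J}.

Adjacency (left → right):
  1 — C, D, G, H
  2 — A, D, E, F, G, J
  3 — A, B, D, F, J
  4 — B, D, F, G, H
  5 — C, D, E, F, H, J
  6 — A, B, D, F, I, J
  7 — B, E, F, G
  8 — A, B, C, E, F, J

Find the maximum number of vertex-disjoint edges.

8

A valid assignment of size 8: 1-C, 2-F, 3-B, 4-G, 5-H, 6-A, 7-E, 8-J.
All 8 left vertices are matched, so no larger matching exists.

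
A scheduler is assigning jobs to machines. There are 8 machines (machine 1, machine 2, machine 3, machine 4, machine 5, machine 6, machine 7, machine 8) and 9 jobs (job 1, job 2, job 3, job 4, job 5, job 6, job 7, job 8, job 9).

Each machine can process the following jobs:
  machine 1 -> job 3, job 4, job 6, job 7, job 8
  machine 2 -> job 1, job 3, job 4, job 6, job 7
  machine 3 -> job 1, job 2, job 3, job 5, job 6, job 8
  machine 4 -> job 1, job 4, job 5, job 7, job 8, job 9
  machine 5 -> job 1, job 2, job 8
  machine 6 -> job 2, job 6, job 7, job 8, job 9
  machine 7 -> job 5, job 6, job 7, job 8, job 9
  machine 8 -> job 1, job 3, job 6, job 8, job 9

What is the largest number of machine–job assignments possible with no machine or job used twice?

8

A valid assignment of size 8: machine 1→job 3, machine 2→job 7, machine 3→job 1, machine 4→job 4, machine 5→job 2, machine 6→job 8, machine 7→job 5, machine 8→job 9.
All 8 machines are matched, so no larger matching exists.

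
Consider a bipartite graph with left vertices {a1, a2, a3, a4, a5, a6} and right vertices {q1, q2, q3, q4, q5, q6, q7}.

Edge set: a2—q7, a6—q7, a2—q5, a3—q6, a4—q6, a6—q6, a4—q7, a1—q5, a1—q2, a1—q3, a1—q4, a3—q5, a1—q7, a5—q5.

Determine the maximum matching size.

A valid assignment of size 4: a1-q4, a2-q5, a3-q6, a4-q7.
The set {a2, a3, a4, a5, a6} has only 3 neighbours ({q5, q6, q7}), so by Hall's theorem at most 4 of the 6 left vertices can be matched.

4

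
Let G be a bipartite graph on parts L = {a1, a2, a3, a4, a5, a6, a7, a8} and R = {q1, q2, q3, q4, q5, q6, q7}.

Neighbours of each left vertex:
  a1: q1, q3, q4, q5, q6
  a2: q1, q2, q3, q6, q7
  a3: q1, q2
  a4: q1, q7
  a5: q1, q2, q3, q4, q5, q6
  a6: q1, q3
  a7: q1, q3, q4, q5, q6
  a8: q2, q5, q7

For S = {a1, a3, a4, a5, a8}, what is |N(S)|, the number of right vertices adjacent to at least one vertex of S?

The union of neighbours of {a1, a3, a4, a5, a8} is {q1, q2, q3, q4, q5, q6, q7}, which has 7 elements.
Since |N(S)| = 7 ≥ |S| = 5, Hall's condition holds for this subset.

7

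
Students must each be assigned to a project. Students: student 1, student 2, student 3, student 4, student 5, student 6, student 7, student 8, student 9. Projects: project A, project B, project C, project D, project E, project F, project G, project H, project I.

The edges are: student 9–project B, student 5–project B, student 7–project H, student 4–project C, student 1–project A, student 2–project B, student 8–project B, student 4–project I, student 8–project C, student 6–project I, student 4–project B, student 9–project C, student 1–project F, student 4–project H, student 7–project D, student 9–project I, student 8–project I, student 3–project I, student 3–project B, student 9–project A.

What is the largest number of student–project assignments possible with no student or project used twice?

A valid assignment of size 7: student 1-project F, student 2-project B, student 3-project I, student 4-project H, student 7-project D, student 8-project C, student 9-project A.
The set {student 2, student 3, student 5, student 6} has only 2 neighbours ({project B, project I}), so by Hall's theorem at most 7 of the 9 students can be matched.

7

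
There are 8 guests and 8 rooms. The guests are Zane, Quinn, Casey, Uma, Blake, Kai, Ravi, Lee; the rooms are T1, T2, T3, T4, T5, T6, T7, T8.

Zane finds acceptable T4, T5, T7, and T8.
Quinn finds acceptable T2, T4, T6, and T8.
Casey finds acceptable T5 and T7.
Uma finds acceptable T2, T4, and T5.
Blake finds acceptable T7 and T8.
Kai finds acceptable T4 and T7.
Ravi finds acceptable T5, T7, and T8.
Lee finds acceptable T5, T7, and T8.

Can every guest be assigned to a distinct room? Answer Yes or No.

The set {Zane, Casey, Blake, Kai, Ravi, Lee} has only 4 neighbours ({T4, T5, T7, T8}), so by Hall's theorem at most 6 of the 8 guests can be matched.
Hence no matching covers every guest.

No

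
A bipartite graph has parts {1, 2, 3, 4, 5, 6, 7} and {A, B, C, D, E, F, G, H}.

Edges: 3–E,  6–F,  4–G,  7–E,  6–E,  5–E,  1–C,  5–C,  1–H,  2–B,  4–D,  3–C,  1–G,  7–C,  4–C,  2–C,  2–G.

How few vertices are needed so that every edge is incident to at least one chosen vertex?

6

{1, 2, 4, 6, C, E} is a vertex cover of size 6: every edge has an endpoint in this set.
No smaller cover exists because 1–G, 2–B, 3–C, 4–D, 5–E, 6–F is a matching of size 6, and a cover must include an endpoint of each of these disjoint edges (König's theorem).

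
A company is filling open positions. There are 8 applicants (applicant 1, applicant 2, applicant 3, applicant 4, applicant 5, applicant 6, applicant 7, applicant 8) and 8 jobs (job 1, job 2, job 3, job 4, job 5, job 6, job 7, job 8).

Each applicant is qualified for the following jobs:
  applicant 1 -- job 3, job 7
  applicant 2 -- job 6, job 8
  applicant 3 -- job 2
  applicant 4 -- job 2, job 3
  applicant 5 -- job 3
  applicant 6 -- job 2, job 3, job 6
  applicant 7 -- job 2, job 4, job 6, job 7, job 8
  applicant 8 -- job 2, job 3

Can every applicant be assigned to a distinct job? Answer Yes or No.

No

The set {applicant 3, applicant 4, applicant 5, applicant 8} has only 2 neighbours ({job 2, job 3}), so by Hall's theorem at most 6 of the 8 applicants can be matched.
Hence no matching covers every applicant.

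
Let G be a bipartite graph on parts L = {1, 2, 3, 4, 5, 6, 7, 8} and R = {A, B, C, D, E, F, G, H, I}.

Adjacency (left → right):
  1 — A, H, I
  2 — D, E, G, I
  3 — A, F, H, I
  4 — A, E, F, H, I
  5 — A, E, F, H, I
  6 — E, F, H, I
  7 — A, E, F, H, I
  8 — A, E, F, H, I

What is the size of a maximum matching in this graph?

6

One maximum matching: 1-I, 2-D, 3-F, 4-E, 5-A, 6-H.
The set {1, 3, 4, 5, 6, 7, 8} has only 5 neighbours ({A, E, F, H, I}), so by Hall's theorem at most 6 of the 8 left vertices can be matched.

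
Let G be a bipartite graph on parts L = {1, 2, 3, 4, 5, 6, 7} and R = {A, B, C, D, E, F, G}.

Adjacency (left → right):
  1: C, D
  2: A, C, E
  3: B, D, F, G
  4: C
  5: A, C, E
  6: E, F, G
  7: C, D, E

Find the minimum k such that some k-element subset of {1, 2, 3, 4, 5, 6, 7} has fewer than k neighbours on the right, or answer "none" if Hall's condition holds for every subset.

Take S = {1, 2, 4, 5, 7}. Its neighbourhood is {A, C, D, E}, so |N(S)| = 4 < |S| = 5.
Every subset of size less than 5 has at least as many neighbours as members, so 5 is the minimum.

5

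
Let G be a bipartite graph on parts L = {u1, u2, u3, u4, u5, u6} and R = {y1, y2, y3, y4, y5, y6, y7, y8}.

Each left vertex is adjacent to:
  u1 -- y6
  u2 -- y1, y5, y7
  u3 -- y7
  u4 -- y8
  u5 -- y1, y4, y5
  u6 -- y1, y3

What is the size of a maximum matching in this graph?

6

One maximum matching: u1→y6, u2→y5, u3→y7, u4→y8, u5→y1, u6→y3.
This saturates every left vertex, so 6 is the maximum.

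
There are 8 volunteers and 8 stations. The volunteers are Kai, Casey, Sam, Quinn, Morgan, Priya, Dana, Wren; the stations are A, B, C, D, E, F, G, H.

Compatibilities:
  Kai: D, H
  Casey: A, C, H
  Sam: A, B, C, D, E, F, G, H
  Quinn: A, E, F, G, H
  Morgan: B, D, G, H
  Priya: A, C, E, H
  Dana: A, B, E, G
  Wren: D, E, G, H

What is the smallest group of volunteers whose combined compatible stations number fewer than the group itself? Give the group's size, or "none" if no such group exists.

A matching saturating every volunteer exists, for instance Kai→D, Casey→H, Sam→G, Quinn→F, Morgan→B, Priya→C, Dana→A, Wren→E.
By Hall's marriage theorem, this means |N(S)| ≥ |S| for every subset S, so no violating subset exists.

none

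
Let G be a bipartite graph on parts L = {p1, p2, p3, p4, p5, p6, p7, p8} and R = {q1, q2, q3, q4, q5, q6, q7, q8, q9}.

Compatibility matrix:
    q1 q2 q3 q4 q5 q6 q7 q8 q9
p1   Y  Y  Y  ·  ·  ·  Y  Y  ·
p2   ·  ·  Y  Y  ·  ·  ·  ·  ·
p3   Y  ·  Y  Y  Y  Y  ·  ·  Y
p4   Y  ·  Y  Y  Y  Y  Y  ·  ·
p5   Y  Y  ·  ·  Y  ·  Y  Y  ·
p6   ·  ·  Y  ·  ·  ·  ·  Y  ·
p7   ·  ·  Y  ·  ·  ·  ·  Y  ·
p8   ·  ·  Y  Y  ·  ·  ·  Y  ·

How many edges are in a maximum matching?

One maximum matching: p1–q1, p2–q4, p3–q9, p4–q6, p5–q7, p6–q3, p7–q8.
The set {p2, p6, p7, p8} has only 3 neighbours ({q3, q4, q8}), so by Hall's theorem at most 7 of the 8 left vertices can be matched.

7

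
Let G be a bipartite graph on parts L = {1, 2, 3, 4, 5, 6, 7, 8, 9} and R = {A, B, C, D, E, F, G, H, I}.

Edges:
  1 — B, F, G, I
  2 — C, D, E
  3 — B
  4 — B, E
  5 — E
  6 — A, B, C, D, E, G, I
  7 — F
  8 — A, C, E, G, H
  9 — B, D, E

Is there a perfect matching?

No

The set {3, 4, 5} has only 2 neighbours ({B, E}), so by Hall's theorem at most 8 of the 9 left vertices can be matched.
Hence no matching covers every left vertex.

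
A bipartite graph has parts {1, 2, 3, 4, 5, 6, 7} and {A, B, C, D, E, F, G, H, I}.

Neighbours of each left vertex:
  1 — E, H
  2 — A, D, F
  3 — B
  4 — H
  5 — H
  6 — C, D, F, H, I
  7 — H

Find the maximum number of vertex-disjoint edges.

A valid assignment of size 5: 1-E, 2-D, 3-B, 4-H, 6-F.
The set {4, 5, 7} has only 1 neighbour ({H}), so by Hall's theorem at most 5 of the 7 left vertices can be matched.

5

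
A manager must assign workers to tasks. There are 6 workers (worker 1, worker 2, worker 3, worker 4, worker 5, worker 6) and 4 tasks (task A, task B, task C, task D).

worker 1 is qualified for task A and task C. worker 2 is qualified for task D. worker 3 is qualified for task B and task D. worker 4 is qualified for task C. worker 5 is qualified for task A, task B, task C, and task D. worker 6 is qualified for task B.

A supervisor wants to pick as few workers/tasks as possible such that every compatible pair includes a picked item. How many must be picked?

{task A, task B, task C, task D} is a vertex cover of size 4: every edge has an endpoint in this set.
No smaller cover exists because worker 1–task A, worker 2–task D, worker 3–task B, worker 4–task C is a matching of size 4, and a cover must include an endpoint of each of these disjoint edges (König's theorem).

4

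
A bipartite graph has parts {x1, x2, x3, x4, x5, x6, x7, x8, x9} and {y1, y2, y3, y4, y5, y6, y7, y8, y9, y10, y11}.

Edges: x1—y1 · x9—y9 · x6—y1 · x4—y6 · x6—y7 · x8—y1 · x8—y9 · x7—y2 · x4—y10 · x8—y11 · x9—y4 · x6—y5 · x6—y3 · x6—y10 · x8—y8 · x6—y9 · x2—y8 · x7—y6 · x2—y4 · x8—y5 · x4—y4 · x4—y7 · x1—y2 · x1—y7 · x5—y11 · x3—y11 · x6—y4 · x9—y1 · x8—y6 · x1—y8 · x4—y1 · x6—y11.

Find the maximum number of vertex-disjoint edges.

8

One maximum matching: x1–y7, x2–y8, x3–y11, x4–y6, x6–y3, x7–y2, x8–y9, x9–y1.
The set {x3, x5} has only 1 neighbour ({y11}), so by Hall's theorem at most 8 of the 9 left vertices can be matched.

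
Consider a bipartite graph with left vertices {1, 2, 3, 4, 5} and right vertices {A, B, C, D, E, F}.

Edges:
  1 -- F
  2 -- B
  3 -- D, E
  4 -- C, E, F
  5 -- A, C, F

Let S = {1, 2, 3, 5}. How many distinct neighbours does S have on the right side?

6

The union of neighbours of {1, 2, 3, 5} is {A, B, C, D, E, F}, which has 6 elements.
Since |N(S)| = 6 ≥ |S| = 4, Hall's condition holds for this subset.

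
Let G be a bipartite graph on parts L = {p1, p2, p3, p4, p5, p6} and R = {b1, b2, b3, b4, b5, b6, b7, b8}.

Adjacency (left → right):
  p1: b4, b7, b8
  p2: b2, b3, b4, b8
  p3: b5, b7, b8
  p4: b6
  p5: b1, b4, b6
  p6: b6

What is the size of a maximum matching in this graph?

A valid assignment of size 5: p1-b8, p2-b3, p3-b5, p4-b6, p5-b4.
The set {p4, p6} has only 1 neighbour ({b6}), so by Hall's theorem at most 5 of the 6 left vertices can be matched.

5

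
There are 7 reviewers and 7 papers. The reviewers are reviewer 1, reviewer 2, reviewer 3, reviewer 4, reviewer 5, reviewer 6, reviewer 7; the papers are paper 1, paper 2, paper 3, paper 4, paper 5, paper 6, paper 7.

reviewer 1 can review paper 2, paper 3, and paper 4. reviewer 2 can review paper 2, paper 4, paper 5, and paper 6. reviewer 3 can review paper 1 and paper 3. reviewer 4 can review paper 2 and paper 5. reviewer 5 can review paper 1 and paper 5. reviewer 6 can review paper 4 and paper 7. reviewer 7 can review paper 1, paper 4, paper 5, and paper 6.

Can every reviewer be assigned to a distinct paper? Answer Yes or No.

One maximum matching: reviewer 1→paper 2, reviewer 2→paper 4, reviewer 3→paper 3, reviewer 4→paper 5, reviewer 5→paper 1, reviewer 6→paper 7, reviewer 7→paper 6.
All 7 reviewers are covered.

Yes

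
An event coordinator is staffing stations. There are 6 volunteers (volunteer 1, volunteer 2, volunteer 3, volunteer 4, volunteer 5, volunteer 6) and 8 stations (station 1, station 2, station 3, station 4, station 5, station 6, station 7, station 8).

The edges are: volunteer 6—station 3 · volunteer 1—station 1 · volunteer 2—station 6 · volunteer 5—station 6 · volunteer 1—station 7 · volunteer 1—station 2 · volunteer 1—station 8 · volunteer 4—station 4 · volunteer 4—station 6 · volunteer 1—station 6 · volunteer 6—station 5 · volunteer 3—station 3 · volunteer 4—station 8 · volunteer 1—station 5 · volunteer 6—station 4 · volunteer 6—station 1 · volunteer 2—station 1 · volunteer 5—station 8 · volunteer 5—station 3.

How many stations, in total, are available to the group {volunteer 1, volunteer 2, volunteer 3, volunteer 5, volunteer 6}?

8

The union of neighbours of {volunteer 1, volunteer 2, volunteer 3, volunteer 5, volunteer 6} is {station 1, station 2, station 3, station 4, station 5, station 6, station 7, station 8}, which has 8 elements.
Since |N(S)| = 8 ≥ |S| = 5, Hall's condition holds for this subset.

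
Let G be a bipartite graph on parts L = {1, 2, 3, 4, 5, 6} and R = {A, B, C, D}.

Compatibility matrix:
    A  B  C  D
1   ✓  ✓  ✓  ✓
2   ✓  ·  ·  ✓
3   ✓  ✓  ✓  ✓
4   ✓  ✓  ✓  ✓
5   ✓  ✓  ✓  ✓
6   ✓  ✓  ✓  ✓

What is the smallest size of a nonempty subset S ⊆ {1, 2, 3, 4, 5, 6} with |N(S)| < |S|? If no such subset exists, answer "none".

Take S = {1, 2, 3, 4, 5}. Its neighbourhood is {A, B, C, D}, so |N(S)| = 4 < |S| = 5.
Every subset of size less than 5 has at least as many neighbours as members, so 5 is the minimum.

5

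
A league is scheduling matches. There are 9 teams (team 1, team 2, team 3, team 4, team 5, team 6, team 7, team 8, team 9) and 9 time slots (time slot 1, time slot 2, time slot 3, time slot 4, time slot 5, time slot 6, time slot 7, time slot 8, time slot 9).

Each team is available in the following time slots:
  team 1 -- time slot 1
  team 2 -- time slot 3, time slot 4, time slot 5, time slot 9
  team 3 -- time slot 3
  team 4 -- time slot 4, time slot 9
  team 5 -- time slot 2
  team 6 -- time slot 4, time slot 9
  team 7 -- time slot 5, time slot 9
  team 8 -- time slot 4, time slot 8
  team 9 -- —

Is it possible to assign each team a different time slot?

The set {team 2, team 3, team 4, team 6, team 7, team 9} has only 4 neighbours ({time slot 3, time slot 4, time slot 5, time slot 9}), so by Hall's theorem at most 7 of the 9 teams can be matched.
Hence no matching covers every team.

No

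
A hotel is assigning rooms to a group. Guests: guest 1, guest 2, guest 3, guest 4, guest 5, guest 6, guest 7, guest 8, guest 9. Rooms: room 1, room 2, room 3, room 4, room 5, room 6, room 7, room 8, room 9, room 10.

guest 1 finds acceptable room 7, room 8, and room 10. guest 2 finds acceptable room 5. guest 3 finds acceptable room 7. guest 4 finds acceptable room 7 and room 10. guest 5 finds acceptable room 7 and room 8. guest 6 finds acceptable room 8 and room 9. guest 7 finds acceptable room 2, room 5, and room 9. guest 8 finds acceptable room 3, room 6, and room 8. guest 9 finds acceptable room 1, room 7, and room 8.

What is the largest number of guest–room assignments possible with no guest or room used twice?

8

For example, pair guest 1→room 8, guest 2→room 5, guest 3→room 7, guest 4→room 10, guest 6→room 9, guest 7→room 2, guest 8→room 3, guest 9→room 1.
The set {guest 1, guest 3, guest 4, guest 5} has only 3 neighbours ({room 10, room 7, room 8}), so by Hall's theorem at most 8 of the 9 guests can be matched.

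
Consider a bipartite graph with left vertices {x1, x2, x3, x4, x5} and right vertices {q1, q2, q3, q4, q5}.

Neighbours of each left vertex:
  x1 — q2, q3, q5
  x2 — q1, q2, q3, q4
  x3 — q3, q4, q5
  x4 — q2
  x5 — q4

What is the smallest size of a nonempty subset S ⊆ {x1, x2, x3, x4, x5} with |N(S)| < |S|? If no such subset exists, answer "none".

A matching saturating every left vertex exists, for instance x1→q3, x2→q1, x3→q5, x4→q2, x5→q4.
By Hall's marriage theorem, this means |N(S)| ≥ |S| for every subset S, so no violating subset exists.

none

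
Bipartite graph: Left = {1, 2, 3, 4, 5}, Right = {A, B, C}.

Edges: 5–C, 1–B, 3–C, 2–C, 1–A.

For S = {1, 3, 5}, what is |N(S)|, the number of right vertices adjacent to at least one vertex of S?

The union of neighbours of {1, 3, 5} is {A, B, C}, which has 3 elements.
Since |N(S)| = 3 ≥ |S| = 3, Hall's condition holds for this subset.

3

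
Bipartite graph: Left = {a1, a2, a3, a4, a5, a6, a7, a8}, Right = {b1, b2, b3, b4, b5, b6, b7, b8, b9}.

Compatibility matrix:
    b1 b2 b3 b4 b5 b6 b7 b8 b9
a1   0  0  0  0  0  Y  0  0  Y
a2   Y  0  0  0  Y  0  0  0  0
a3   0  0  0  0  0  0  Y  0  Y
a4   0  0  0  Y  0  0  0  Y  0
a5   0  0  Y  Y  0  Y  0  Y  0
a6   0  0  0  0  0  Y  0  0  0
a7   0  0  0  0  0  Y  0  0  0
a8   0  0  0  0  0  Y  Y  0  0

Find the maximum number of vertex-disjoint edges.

For example, pair a1-b9, a2-b5, a3-b7, a4-b8, a5-b3, a6-b6.
The set {a1, a3, a6, a7, a8} has only 3 neighbours ({b6, b7, b9}), so by Hall's theorem at most 6 of the 8 left vertices can be matched.

6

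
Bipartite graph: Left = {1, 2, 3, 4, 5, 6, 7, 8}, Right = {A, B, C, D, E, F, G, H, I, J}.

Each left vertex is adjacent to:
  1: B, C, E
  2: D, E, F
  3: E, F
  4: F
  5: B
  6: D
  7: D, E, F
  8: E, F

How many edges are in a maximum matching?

5

A valid assignment of size 5: 1–C, 2–D, 3–E, 4–F, 5–B.
The set {2, 3, 4, 6, 7, 8} has only 3 neighbours ({D, E, F}), so by Hall's theorem at most 5 of the 8 left vertices can be matched.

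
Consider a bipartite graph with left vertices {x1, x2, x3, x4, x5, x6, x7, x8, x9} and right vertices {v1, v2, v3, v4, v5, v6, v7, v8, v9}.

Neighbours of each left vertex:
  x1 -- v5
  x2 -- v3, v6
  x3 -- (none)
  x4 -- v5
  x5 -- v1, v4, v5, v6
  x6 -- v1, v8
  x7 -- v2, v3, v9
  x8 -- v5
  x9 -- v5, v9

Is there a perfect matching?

The set {x1, x3, x4, x8} has only 1 neighbour ({v5}), so by Hall's theorem at most 6 of the 9 left vertices can be matched.
Hence no matching covers every left vertex.

No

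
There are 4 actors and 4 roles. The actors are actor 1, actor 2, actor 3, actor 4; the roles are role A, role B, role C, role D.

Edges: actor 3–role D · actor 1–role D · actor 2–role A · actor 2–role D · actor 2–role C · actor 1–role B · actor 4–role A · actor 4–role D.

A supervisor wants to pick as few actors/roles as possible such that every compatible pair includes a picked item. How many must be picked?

4

The 4 edges actor 1–role B, actor 2–role C, actor 3–role D, actor 4–role A form a matching, so any vertex cover needs at least 4 vertices (one per matched edge).
Conversely {actor 1, actor 2, actor 3, actor 4} meets every edge and has exactly 4 vertices, so 4 is optimal.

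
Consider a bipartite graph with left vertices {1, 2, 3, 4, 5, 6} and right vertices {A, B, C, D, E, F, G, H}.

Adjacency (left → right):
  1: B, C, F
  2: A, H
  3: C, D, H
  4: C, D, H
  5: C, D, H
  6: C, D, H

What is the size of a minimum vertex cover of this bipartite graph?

A maximum matching has 5 edges (e.g. 1–B, 2–A, 3–H, 4–D, 5–C).
By König's theorem the minimum vertex cover has the same size. One such cover is {1, 2, C, D, H}.

5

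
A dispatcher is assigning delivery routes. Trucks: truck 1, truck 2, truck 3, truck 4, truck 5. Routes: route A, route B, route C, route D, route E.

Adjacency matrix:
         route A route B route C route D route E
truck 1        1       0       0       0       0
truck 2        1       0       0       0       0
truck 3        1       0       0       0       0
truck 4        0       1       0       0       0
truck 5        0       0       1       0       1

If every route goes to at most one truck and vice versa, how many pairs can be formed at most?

3

For example, pair truck 1–route A, truck 4–route B, truck 5–route E.
The set {truck 1, truck 2, truck 3} has only 1 neighbour ({route A}), so by Hall's theorem at most 3 of the 5 trucks can be matched.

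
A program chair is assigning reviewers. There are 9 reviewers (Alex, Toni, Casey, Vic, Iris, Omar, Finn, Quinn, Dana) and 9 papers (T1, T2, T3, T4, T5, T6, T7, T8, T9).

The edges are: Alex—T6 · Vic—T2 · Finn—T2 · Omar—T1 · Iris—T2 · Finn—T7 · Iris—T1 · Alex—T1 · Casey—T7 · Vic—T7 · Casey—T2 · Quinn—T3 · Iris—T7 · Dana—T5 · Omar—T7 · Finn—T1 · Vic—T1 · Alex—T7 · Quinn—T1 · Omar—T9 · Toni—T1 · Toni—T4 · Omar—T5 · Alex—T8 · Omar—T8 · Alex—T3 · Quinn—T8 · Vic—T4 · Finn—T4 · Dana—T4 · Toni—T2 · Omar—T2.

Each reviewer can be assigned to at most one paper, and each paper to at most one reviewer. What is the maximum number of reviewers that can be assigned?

8

One maximum matching: Alex–T6, Toni–T4, Casey–T7, Vic–T1, Iris–T2, Omar–T8, Quinn–T3, Dana–T5.
The set {Toni, Casey, Vic, Iris, Finn} has only 4 neighbours ({T1, T2, T4, T7}), so by Hall's theorem at most 8 of the 9 reviewers can be matched.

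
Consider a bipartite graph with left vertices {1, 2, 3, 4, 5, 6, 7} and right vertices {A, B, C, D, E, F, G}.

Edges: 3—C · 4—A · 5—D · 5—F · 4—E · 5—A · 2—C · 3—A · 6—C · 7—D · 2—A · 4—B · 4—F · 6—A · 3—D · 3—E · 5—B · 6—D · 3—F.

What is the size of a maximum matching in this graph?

6

A valid assignment of size 6: 2-A, 3-E, 4-B, 5-F, 6-C, 7-D.
The set {1} has only 0 neighbours (∅), so by Hall's theorem at most 6 of the 7 left vertices can be matched.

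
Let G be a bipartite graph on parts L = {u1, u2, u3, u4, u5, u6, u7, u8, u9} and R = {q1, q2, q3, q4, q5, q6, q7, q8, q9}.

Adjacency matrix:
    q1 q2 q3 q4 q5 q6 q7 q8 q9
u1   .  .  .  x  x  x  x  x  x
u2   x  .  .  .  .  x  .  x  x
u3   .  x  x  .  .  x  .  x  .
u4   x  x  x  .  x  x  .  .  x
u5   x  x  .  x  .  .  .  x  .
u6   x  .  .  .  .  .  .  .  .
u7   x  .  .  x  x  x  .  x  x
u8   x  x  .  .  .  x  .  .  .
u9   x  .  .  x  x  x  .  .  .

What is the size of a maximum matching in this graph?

9

For example, pair u1-q7, u2-q9, u3-q3, u4-q5, u5-q8, u6-q1, u7-q4, u8-q2, u9-q6.
All 9 left vertices are matched, so no larger matching exists.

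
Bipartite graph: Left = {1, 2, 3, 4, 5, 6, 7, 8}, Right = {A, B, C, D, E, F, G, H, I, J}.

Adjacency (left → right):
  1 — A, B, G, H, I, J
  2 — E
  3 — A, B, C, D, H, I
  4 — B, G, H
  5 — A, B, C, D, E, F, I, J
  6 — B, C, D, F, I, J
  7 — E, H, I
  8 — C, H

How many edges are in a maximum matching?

A valid assignment of size 8: 1-I, 2-E, 3-A, 4-G, 5-J, 6-B, 7-H, 8-C.
All 8 left vertices are matched, so no larger matching exists.

8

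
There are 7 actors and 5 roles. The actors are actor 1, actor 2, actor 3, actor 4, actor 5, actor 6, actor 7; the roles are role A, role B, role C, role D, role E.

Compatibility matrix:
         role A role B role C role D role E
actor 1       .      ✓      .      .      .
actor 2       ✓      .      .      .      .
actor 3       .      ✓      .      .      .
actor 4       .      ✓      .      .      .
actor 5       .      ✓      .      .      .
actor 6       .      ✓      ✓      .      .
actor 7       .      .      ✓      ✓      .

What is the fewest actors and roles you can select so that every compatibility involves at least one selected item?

4

{actor 2, actor 6, actor 7, role B} is a vertex cover of size 4: every edge has an endpoint in this set.
No smaller cover exists because actor 1–role B, actor 2–role A, actor 6–role C, actor 7–role D is a matching of size 4, and a cover must include an endpoint of each of these disjoint edges (König's theorem).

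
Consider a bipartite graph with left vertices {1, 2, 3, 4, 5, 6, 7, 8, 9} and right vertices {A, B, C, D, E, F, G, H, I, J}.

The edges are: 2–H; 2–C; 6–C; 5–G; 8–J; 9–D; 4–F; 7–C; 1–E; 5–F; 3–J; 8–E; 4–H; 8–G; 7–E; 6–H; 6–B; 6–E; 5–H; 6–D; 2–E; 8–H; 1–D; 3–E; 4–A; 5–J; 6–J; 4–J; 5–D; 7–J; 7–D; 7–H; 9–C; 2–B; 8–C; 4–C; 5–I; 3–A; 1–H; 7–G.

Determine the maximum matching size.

A valid assignment of size 9: 1–D, 2–B, 3–A, 4–H, 5–F, 6–J, 7–E, 8–G, 9–C.
All 9 left vertices are matched, so no larger matching exists.

9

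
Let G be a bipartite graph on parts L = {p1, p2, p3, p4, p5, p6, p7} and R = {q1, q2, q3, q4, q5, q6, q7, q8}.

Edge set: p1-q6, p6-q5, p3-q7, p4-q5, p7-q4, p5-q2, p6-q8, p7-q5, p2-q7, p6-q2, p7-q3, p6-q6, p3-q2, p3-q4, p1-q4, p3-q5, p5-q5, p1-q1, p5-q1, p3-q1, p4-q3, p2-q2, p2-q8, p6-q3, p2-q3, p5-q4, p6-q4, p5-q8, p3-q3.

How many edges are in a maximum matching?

7

For example, pair p1→q6, p2→q2, p3→q7, p4→q5, p5→q1, p6→q8, p7→q4.
All 7 left vertices are matched, so no larger matching exists.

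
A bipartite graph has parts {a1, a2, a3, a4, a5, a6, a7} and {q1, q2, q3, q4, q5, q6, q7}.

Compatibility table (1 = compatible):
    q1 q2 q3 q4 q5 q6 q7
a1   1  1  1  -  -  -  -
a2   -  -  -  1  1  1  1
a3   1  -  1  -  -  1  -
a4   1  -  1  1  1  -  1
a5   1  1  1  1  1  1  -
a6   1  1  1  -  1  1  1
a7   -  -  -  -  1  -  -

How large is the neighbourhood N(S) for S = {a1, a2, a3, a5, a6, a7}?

The union of neighbours of {a1, a2, a3, a5, a6, a7} is {q1, q2, q3, q4, q5, q6, q7}, which has 7 elements.
Since |N(S)| = 7 ≥ |S| = 6, Hall's condition holds for this subset.

7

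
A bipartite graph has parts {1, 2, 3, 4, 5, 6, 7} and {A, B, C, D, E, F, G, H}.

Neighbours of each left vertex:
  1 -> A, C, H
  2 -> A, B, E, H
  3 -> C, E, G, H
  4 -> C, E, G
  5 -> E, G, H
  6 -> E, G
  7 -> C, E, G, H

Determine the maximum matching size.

6

For example, pair 1→A, 2→B, 3→H, 4→C, 5→G, 6→E.
The set {3, 4, 5, 6, 7} has only 4 neighbours ({C, E, G, H}), so by Hall's theorem at most 6 of the 7 left vertices can be matched.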